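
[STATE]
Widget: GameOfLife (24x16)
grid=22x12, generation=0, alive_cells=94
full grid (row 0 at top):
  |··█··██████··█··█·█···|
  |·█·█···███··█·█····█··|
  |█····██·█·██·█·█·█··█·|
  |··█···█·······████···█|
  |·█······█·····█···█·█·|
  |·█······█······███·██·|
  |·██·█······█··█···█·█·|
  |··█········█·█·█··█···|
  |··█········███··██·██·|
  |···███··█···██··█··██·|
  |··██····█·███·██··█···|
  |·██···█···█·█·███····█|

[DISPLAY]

Gen: 0                  
··█··██████··█··█·█···  
·█·█···███··█·█····█··  
█····██·█·██·█·█·█··█·  
··█···█·······████···█  
·█······█·····█···█·█·  
·█······█······███·██·  
·██·█······█··█···█·█·  
··█········█·█·█··█···  
··█········███··██·██·  
···███··█···██··█··██·  
··██····█·███·██··█···  
·██···█···█·█·███····█  
                        
                        
                        


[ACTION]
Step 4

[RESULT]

Gen: 4                  
·····██·····█····██···  
···████······██···█···  
··█····██·██·█········  
··████···███·██·█·····  
██·······██·█··█·█····  
·██······█····█·██·██·  
··█········█·····██·█·  
··········██··········  
···██···███····█······  
··██·█··███·█·······█·  
·█······█··█··█····██·  
·██······█·····██·███·  
                        
                        
                        


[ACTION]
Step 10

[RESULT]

Gen: 14                 
···········█··········  
···········█··········  
······················  
·················█····  
···············████···  
···██··········█······  
···█·█···········██···  
····█·········██··█···  
··············██···█··  
················███···  
██···············█····  
██····················  
                        
                        
                        


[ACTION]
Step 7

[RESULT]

Gen: 21                 
······················  
······················  
··················█···  
·················█·█··  
················██·██·  
···██···········██·███  
···█·█··········█··███  
····█··········█····██  
···············██·█··█  
·················█····  
██·············█······  
██·············█·███··  
                        
                        
                        


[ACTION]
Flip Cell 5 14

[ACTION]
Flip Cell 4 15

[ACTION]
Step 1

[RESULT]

Gen: 22                 
······················  
······················  
··················█···  
·················█·██·  
···············█·····█  
···██·················  
···█·█··········███···  
····█··········█·█····  
···············███··██  
···············█·█····  
██···············█····  
██··············█·█···  
                        
                        
                        


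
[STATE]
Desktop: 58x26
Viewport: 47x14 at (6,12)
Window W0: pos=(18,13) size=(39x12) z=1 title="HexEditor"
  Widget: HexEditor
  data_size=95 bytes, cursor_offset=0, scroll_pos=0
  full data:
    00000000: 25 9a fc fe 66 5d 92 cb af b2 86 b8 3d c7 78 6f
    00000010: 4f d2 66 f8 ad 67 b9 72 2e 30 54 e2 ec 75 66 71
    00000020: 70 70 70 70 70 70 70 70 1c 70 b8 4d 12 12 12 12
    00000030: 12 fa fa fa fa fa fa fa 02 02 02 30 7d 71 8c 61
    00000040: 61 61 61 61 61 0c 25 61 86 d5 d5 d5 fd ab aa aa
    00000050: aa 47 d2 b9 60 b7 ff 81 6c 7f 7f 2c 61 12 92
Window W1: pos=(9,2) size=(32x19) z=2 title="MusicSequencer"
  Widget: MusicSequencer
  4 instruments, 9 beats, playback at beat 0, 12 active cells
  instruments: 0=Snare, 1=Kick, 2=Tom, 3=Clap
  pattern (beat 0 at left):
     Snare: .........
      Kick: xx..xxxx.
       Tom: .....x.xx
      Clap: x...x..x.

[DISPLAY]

   ┃                              ┃            
   ┃                              ┃━━━━━━━━━━━━
   ┃                              ┃            
   ┃                              ┃────────────
   ┃                              ┃66 5d 92 cb 
   ┃                              ┃ad 67 b9 72 
   ┃                              ┃70 70 70 70 
   ┃                              ┃fa fa fa fa 
   ┗━━━━━━━━━━━━━━━━━━━━━━━━━━━━━━┛61 0c 25 61 
            ┃00000050  aa 47 d2 b9 60 b7 ff 81 
            ┃                                  
            ┃                                  
            ┗━━━━━━━━━━━━━━━━━━━━━━━━━━━━━━━━━━
                                               


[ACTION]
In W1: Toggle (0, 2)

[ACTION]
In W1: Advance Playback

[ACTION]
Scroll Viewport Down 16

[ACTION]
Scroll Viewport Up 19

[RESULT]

                                               
                                               
   ┏━━━━━━━━━━━━━━━━━━━━━━━━━━━━━━┓            
   ┃ MusicSequencer               ┃            
   ┠──────────────────────────────┨            
   ┃      0▼2345678               ┃            
   ┃ Snare··█······               ┃            
   ┃  Kick██··████·               ┃            
   ┃   Tom·····█·██               ┃            
   ┃  Clap█···█··█·               ┃            
   ┃                              ┃            
   ┃                              ┃            
   ┃                              ┃            
   ┃                              ┃━━━━━━━━━━━━


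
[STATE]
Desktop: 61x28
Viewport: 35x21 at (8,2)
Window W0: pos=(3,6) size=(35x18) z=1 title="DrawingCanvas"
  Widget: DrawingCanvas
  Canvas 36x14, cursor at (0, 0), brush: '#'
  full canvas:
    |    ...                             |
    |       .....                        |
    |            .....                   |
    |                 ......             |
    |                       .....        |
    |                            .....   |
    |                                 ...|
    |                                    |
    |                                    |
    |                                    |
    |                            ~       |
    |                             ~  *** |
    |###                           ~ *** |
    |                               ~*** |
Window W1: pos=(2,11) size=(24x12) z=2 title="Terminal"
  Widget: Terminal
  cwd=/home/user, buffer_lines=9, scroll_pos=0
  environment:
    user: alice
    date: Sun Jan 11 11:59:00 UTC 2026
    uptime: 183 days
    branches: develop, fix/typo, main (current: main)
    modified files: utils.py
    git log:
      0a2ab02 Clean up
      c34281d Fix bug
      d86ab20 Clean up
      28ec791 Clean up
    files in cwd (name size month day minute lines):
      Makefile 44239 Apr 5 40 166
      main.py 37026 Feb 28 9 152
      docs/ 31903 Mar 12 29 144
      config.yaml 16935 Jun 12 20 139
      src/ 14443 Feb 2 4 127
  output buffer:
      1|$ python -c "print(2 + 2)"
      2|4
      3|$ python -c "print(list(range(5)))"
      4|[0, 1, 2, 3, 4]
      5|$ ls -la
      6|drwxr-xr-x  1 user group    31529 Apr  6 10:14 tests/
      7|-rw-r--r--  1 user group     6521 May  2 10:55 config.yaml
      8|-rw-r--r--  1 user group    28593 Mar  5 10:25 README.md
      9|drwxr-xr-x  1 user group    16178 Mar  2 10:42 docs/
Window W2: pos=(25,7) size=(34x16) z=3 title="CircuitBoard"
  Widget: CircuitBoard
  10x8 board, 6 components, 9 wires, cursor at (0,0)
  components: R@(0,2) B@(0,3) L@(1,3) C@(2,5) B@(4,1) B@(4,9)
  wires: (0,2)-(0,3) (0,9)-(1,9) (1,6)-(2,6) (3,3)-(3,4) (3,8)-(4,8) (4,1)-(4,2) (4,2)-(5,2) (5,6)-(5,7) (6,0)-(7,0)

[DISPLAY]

                                   
                                   
                                   
                                   
━━━━━━━━━━━━━━━━━━━━━━━━━━━━━┓     
wingCanvas       ┏━━━━━━━━━━━━━━━━━
─────────────────┃ CircuitBoard    
...              ┠─────────────────
   .....         ┃   0 1 2 3 4 5 6 
━━━━━━━━━━━━━━━━━┃0  [.]      R ─ B
inal             ┃                 
─────────────────┃1               L
hon -c "print(2 +┃                 
                 ┃2                
hon -c "print(lis┃                 
, 2, 3, 4]       ┃3               ·
-la              ┃                 
-xr-x  1 user gro┃4       B ─ ·    
--r--  1 user gro┃            │    
--r--  1 user gro┃5           ·    
━━━━━━━━━━━━━━━━━┗━━━━━━━━━━━━━━━━━


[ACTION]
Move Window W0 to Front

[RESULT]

                                   
                                   
                                   
                                   
━━━━━━━━━━━━━━━━━━━━━━━━━━━━━┓     
wingCanvas                   ┃━━━━━
─────────────────────────────┨d    
...                          ┃─────
   .....                     ┃ 5 6 
        .....                ┃R ─ B
             ......          ┃     
                   .....     ┃    L
                        .....┃     
                             ┃     
                             ┃     
                             ┃    ·
                             ┃     
                        ~    ┃·    
                         ~  *┃│    
                          ~ *┃·    
                           ~*┃━━━━━


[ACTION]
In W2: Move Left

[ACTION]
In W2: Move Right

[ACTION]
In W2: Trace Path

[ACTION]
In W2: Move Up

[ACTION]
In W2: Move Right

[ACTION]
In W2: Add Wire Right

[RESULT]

                                   
                                   
                                   
                                   
━━━━━━━━━━━━━━━━━━━━━━━━━━━━━┓     
wingCanvas                   ┃━━━━━
─────────────────────────────┨d    
...                          ┃─────
   .....                     ┃ 5 6 
        .....                ┃R]─ B
             ......          ┃     
                   .....     ┃    L
                        .....┃     
                             ┃     
                             ┃     
                             ┃    ·
                             ┃     
                        ~    ┃·    
                         ~  *┃│    
                          ~ *┃·    
                           ~*┃━━━━━


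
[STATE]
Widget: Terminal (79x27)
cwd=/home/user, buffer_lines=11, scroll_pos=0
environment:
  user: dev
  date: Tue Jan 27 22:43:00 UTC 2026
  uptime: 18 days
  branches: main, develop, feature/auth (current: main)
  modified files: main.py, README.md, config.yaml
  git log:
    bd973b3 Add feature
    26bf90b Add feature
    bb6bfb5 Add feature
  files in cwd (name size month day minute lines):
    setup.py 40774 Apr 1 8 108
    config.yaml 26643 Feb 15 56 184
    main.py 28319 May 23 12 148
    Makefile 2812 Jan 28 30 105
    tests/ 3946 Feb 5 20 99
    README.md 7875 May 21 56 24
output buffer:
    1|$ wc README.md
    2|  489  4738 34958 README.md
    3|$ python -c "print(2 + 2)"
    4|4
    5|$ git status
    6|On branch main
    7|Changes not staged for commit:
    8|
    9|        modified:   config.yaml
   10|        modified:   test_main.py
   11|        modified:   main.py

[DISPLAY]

$ wc README.md                                                                 
  489  4738 34958 README.md                                                    
$ python -c "print(2 + 2)"                                                     
4                                                                              
$ git status                                                                   
On branch main                                                                 
Changes not staged for commit:                                                 
                                                                               
        modified:   config.yaml                                                
        modified:   test_main.py                                               
        modified:   main.py                                                    
$ █                                                                            
                                                                               
                                                                               
                                                                               
                                                                               
                                                                               
                                                                               
                                                                               
                                                                               
                                                                               
                                                                               
                                                                               
                                                                               
                                                                               
                                                                               
                                                                               


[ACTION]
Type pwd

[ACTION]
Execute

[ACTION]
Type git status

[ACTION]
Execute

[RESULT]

$ wc README.md                                                                 
  489  4738 34958 README.md                                                    
$ python -c "print(2 + 2)"                                                     
4                                                                              
$ git status                                                                   
On branch main                                                                 
Changes not staged for commit:                                                 
                                                                               
        modified:   config.yaml                                                
        modified:   test_main.py                                               
        modified:   main.py                                                    
$ pwd                                                                          
/home/user                                                                     
$ git status                                                                   
On branch main                                                                 
Changes not staged for commit:                                                 
                                                                               
        modified:   main.py                                                    
        modified:   README.md                                                  
        modified:   config.yaml                                                
$ █                                                                            
                                                                               
                                                                               
                                                                               
                                                                               
                                                                               
                                                                               


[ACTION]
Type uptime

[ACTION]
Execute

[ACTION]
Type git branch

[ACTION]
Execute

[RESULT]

$ wc README.md                                                                 
  489  4738 34958 README.md                                                    
$ python -c "print(2 + 2)"                                                     
4                                                                              
$ git status                                                                   
On branch main                                                                 
Changes not staged for commit:                                                 
                                                                               
        modified:   config.yaml                                                
        modified:   test_main.py                                               
        modified:   main.py                                                    
$ pwd                                                                          
/home/user                                                                     
$ git status                                                                   
On branch main                                                                 
Changes not staged for commit:                                                 
                                                                               
        modified:   main.py                                                    
        modified:   README.md                                                  
        modified:   config.yaml                                                
$ uptime                                                                       
 10:00  up 18 days                                                             
$ git branch                                                                   
* main                                                                         
  develop                                                                      
  feature/auth                                                                 
$ █                                                                            


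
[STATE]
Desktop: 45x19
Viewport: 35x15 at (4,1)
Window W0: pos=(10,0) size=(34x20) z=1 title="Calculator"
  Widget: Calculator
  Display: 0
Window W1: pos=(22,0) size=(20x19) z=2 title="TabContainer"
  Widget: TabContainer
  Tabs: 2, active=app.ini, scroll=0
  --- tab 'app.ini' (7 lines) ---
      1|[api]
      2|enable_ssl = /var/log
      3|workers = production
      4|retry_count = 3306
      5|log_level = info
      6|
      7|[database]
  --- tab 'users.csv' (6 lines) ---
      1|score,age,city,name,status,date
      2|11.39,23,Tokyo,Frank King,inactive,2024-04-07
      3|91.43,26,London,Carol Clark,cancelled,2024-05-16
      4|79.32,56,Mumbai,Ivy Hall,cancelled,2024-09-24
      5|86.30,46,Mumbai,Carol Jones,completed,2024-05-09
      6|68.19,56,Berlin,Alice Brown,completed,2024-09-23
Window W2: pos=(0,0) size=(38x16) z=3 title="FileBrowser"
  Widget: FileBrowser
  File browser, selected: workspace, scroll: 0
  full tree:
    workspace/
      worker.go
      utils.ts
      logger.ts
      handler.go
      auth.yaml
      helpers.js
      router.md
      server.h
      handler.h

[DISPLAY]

leBrowser                        ┃ 
─────────────────────────────────┨─
-] workspace/                    ┃s
 worker.go                       ┃─
 utils.ts                        ┃ 
 logger.ts                       ┃a
 handler.go                      ┃c
 auth.yaml                       ┃3
 helpers.js                      ┃o
 router.md                       ┃ 
 server.h                        ┃ 
 handler.h                       ┃ 
                                 ┃ 
                                 ┃ 
━━━━━━━━━━━━━━━━━━━━━━━━━━━━━━━━━┛ 


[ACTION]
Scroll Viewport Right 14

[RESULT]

ser                        ┃   ┃ ┃ 
───────────────────────────┨───┨─┨ 
kspace/                    ┃s.c┃0┃ 
r.go                       ┃───┃ ┃ 
.ts                        ┃   ┃ ┃ 
r.ts                       ┃ar/┃ ┃ 
er.go                      ┃cti┃ ┃ 
yaml                       ┃306┃ ┃ 
rs.js                      ┃o  ┃ ┃ 
r.md                       ┃   ┃ ┃ 
r.h                        ┃   ┃ ┃ 
er.h                       ┃   ┃ ┃ 
                           ┃   ┃ ┃ 
                           ┃   ┃ ┃ 
━━━━━━━━━━━━━━━━━━━━━━━━━━━┛   ┃ ┃ 


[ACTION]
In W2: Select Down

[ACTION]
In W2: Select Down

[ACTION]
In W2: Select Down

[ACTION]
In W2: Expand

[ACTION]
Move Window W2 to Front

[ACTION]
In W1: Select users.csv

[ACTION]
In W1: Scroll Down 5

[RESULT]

ser                        ┃   ┃ ┃ 
───────────────────────────┨───┨─┨ 
kspace/                    ┃s.c┃0┃ 
r.go                       ┃───┃ ┃ 
.ts                        ┃,Al┃ ┃ 
r.ts                       ┃   ┃ ┃ 
er.go                      ┃   ┃ ┃ 
yaml                       ┃   ┃ ┃ 
rs.js                      ┃   ┃ ┃ 
r.md                       ┃   ┃ ┃ 
r.h                        ┃   ┃ ┃ 
er.h                       ┃   ┃ ┃ 
                           ┃   ┃ ┃ 
                           ┃   ┃ ┃ 
━━━━━━━━━━━━━━━━━━━━━━━━━━━┛   ┃ ┃ 


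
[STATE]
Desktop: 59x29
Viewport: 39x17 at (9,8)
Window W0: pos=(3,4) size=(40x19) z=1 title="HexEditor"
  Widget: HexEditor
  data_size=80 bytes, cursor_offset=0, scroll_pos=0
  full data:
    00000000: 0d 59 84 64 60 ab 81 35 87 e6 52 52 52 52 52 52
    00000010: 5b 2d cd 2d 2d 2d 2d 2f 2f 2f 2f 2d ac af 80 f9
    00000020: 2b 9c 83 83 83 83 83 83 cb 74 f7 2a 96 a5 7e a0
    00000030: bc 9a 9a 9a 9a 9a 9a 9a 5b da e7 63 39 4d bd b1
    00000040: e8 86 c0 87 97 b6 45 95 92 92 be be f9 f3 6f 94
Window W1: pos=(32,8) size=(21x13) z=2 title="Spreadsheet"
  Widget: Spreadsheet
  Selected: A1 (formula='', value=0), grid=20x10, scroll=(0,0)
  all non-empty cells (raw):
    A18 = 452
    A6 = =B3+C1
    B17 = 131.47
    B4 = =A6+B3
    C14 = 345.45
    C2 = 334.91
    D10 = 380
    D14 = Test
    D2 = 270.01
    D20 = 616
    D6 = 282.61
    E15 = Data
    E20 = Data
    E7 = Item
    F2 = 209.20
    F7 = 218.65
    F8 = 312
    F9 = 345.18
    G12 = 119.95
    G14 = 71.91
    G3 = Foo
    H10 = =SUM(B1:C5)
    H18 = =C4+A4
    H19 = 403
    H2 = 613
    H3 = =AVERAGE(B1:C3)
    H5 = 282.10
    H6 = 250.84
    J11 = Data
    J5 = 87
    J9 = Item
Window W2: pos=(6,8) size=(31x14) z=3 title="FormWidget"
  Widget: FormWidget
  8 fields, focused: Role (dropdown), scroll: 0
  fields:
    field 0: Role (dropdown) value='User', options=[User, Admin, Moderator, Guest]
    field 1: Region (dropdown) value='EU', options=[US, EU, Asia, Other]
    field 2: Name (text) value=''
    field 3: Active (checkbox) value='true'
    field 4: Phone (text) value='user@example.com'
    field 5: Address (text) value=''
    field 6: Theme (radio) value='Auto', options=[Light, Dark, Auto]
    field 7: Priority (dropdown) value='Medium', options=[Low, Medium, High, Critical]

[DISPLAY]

━━━━━━━━━━━━━━━━━━━━━━━━━━━┓━━━━━━━━━━━
ormWidget                  ┃eadsheet   
───────────────────────────┨───────────
Role:       [User        ▼]┃           
Region:     [EU          ▼]┃   A       
Name:       [             ]┃-----------
Active:     [x]            ┃     [0]   
Phone:      [user@example.]┃       0   
Address:    [             ]┃       0   
Theme:      ( ) Light  ( ) ┃       0   
Priority:   [Medium      ▼]┃       0   
                           ┃       0   
                           ┃━━━━━━━━━━━
━━━━━━━━━━━━━━━━━━━━━━━━━━━┛     ┃     
━━━━━━━━━━━━━━━━━━━━━━━━━━━━━━━━━┛     
                                       
                                       


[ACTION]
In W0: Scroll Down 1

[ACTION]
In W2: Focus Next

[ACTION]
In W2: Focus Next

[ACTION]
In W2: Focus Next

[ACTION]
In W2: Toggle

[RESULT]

━━━━━━━━━━━━━━━━━━━━━━━━━━━┓━━━━━━━━━━━
ormWidget                  ┃eadsheet   
───────────────────────────┨───────────
Role:       [User        ▼]┃           
Region:     [EU          ▼]┃   A       
Name:       [             ]┃-----------
Active:     [ ]            ┃     [0]   
Phone:      [user@example.]┃       0   
Address:    [             ]┃       0   
Theme:      ( ) Light  ( ) ┃       0   
Priority:   [Medium      ▼]┃       0   
                           ┃       0   
                           ┃━━━━━━━━━━━
━━━━━━━━━━━━━━━━━━━━━━━━━━━┛     ┃     
━━━━━━━━━━━━━━━━━━━━━━━━━━━━━━━━━┛     
                                       
                                       


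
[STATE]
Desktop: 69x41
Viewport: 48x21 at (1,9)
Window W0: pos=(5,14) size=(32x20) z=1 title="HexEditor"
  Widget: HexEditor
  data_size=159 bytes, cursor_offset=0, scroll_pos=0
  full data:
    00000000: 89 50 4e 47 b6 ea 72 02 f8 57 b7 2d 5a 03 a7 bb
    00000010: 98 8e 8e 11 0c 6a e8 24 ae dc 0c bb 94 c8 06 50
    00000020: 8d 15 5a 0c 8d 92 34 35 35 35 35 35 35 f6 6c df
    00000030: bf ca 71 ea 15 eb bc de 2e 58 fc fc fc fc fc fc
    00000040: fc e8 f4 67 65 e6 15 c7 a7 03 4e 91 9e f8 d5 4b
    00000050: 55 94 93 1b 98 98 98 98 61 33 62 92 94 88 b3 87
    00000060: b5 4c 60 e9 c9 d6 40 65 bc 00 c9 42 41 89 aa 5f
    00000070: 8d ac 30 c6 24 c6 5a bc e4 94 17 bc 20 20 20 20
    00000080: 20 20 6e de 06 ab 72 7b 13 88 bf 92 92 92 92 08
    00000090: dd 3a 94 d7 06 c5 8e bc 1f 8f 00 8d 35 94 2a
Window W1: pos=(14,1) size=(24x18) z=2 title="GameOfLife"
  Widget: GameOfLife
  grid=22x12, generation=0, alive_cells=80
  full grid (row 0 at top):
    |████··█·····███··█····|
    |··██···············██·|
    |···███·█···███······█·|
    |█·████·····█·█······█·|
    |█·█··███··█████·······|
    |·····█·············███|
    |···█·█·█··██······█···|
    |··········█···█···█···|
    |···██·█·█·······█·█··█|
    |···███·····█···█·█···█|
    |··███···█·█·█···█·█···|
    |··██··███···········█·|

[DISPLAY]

             ┃█·█··███··█████·······┃           
             ┃·····█·············███┃           
             ┃···█·█·█··██······█···┃           
             ┃··········█···█···█···┃           
             ┃···██·█·█·······█·█··█┃           
    ┏━━━━━━━━┃···███·····█···█·█···█┃           
    ┃ HexEdit┃··███···█·█·█···█·█···┃           
    ┠────────┃··██··███···········█·┃           
    ┃00000000┃                      ┃           
    ┃00000010┗━━━━━━━━━━━━━━━━━━━━━━┛           
    ┃00000020  8d 15 5a 0c 8d 92 34┃            
    ┃00000030  bf ca 71 ea 15 eb bc┃            
    ┃00000040  fc e8 f4 67 65 e6 15┃            
    ┃00000050  55 94 93 1b 98 98 98┃            
    ┃00000060  b5 4c 60 e9 c9 d6 40┃            
    ┃00000070  8d ac 30 c6 24 c6 5a┃            
    ┃00000080  20 20 6e de 06 ab 72┃            
    ┃00000090  dd 3a 94 d7 06 c5 8e┃            
    ┃                              ┃            
    ┃                              ┃            
    ┃                              ┃            


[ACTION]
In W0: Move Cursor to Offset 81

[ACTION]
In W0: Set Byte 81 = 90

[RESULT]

             ┃█·█··███··█████·······┃           
             ┃·····█·············███┃           
             ┃···█·█·█··██······█···┃           
             ┃··········█···█···█···┃           
             ┃···██·█·█·······█·█··█┃           
    ┏━━━━━━━━┃···███·····█···█·█···█┃           
    ┃ HexEdit┃··███···█·█·█···█·█···┃           
    ┠────────┃··██··███···········█·┃           
    ┃00000000┃                      ┃           
    ┃00000010┗━━━━━━━━━━━━━━━━━━━━━━┛           
    ┃00000020  8d 15 5a 0c 8d 92 34┃            
    ┃00000030  bf ca 71 ea 15 eb bc┃            
    ┃00000040  fc e8 f4 67 65 e6 15┃            
    ┃00000050  55 90 93 1b 98 98 98┃            
    ┃00000060  b5 4c 60 e9 c9 d6 40┃            
    ┃00000070  8d ac 30 c6 24 c6 5a┃            
    ┃00000080  20 20 6e de 06 ab 72┃            
    ┃00000090  dd 3a 94 d7 06 c5 8e┃            
    ┃                              ┃            
    ┃                              ┃            
    ┃                              ┃            


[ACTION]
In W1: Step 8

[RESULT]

             ┃····██···█·····██·····┃           
             ┃····██··█·············┃           
             ┃·····█···█·█·█········┃           
             ┃····█····█····█····██·┃           
             ┃·······███·████·····██┃           
    ┏━━━━━━━━┃······█····██·████·█··┃           
    ┃ HexEdit┃······██·█·█···█··██··┃           
    ┠────────┃··········█·····█·█···┃           
    ┃00000000┃                      ┃           
    ┃00000010┗━━━━━━━━━━━━━━━━━━━━━━┛           
    ┃00000020  8d 15 5a 0c 8d 92 34┃            
    ┃00000030  bf ca 71 ea 15 eb bc┃            
    ┃00000040  fc e8 f4 67 65 e6 15┃            
    ┃00000050  55 90 93 1b 98 98 98┃            
    ┃00000060  b5 4c 60 e9 c9 d6 40┃            
    ┃00000070  8d ac 30 c6 24 c6 5a┃            
    ┃00000080  20 20 6e de 06 ab 72┃            
    ┃00000090  dd 3a 94 d7 06 c5 8e┃            
    ┃                              ┃            
    ┃                              ┃            
    ┃                              ┃            


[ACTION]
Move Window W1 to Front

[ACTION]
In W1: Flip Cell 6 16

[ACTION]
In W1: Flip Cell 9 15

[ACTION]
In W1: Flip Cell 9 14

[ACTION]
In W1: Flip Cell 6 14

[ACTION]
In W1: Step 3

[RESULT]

             ┃···█······█····█······┃           
             ┃·············█··█·····┃           
             ┃······██···█···█···███┃           
             ┃······██··██···█··██·█┃           
             ┃······██······█··█···█┃           
    ┏━━━━━━━━┃······█··█·███·███···█┃           
    ┃ HexEdit┃······██·····██·······┃           
    ┠────────┃··········██······███·┃           
    ┃00000000┃                      ┃           
    ┃00000010┗━━━━━━━━━━━━━━━━━━━━━━┛           
    ┃00000020  8d 15 5a 0c 8d 92 34┃            
    ┃00000030  bf ca 71 ea 15 eb bc┃            
    ┃00000040  fc e8 f4 67 65 e6 15┃            
    ┃00000050  55 90 93 1b 98 98 98┃            
    ┃00000060  b5 4c 60 e9 c9 d6 40┃            
    ┃00000070  8d ac 30 c6 24 c6 5a┃            
    ┃00000080  20 20 6e de 06 ab 72┃            
    ┃00000090  dd 3a 94 d7 06 c5 8e┃            
    ┃                              ┃            
    ┃                              ┃            
    ┃                              ┃            


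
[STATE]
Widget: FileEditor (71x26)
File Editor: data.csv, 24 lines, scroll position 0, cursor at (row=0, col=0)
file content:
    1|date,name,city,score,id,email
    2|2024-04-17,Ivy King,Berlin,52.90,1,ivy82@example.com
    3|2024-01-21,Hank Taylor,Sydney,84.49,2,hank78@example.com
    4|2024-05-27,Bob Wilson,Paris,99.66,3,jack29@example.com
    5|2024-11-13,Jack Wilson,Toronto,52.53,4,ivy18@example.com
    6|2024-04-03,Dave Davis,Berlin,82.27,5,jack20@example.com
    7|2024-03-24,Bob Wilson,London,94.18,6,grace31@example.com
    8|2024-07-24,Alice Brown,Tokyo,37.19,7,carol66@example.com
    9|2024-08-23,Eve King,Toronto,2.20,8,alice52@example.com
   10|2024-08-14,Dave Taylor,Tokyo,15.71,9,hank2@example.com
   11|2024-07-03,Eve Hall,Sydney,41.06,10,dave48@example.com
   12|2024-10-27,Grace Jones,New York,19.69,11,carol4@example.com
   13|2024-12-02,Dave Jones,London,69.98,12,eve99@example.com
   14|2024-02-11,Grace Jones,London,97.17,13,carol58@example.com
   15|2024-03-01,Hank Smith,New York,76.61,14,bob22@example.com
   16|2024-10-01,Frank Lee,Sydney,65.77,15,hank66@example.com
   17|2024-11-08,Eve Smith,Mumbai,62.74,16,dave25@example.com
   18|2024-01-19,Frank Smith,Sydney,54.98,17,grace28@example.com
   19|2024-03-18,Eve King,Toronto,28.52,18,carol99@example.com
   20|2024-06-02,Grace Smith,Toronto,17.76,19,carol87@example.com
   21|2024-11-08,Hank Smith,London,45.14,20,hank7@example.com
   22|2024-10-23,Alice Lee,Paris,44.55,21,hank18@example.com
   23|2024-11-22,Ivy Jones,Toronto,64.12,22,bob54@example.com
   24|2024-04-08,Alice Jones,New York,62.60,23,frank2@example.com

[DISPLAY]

█ate,name,city,score,id,email                                         ▲
2024-04-17,Ivy King,Berlin,52.90,1,ivy82@example.com                  █
2024-01-21,Hank Taylor,Sydney,84.49,2,hank78@example.com              ░
2024-05-27,Bob Wilson,Paris,99.66,3,jack29@example.com                ░
2024-11-13,Jack Wilson,Toronto,52.53,4,ivy18@example.com              ░
2024-04-03,Dave Davis,Berlin,82.27,5,jack20@example.com               ░
2024-03-24,Bob Wilson,London,94.18,6,grace31@example.com              ░
2024-07-24,Alice Brown,Tokyo,37.19,7,carol66@example.com              ░
2024-08-23,Eve King,Toronto,2.20,8,alice52@example.com                ░
2024-08-14,Dave Taylor,Tokyo,15.71,9,hank2@example.com                ░
2024-07-03,Eve Hall,Sydney,41.06,10,dave48@example.com                ░
2024-10-27,Grace Jones,New York,19.69,11,carol4@example.com           ░
2024-12-02,Dave Jones,London,69.98,12,eve99@example.com               ░
2024-02-11,Grace Jones,London,97.17,13,carol58@example.com            ░
2024-03-01,Hank Smith,New York,76.61,14,bob22@example.com             ░
2024-10-01,Frank Lee,Sydney,65.77,15,hank66@example.com               ░
2024-11-08,Eve Smith,Mumbai,62.74,16,dave25@example.com               ░
2024-01-19,Frank Smith,Sydney,54.98,17,grace28@example.com            ░
2024-03-18,Eve King,Toronto,28.52,18,carol99@example.com              ░
2024-06-02,Grace Smith,Toronto,17.76,19,carol87@example.com           ░
2024-11-08,Hank Smith,London,45.14,20,hank7@example.com               ░
2024-10-23,Alice Lee,Paris,44.55,21,hank18@example.com                ░
2024-11-22,Ivy Jones,Toronto,64.12,22,bob54@example.com               ░
2024-04-08,Alice Jones,New York,62.60,23,frank2@example.com           ░
                                                                      ░
                                                                      ▼


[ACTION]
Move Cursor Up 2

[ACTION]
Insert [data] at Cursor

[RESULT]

data█ate,name,city,score,id,email                                     ▲
2024-04-17,Ivy King,Berlin,52.90,1,ivy82@example.com                  █
2024-01-21,Hank Taylor,Sydney,84.49,2,hank78@example.com              ░
2024-05-27,Bob Wilson,Paris,99.66,3,jack29@example.com                ░
2024-11-13,Jack Wilson,Toronto,52.53,4,ivy18@example.com              ░
2024-04-03,Dave Davis,Berlin,82.27,5,jack20@example.com               ░
2024-03-24,Bob Wilson,London,94.18,6,grace31@example.com              ░
2024-07-24,Alice Brown,Tokyo,37.19,7,carol66@example.com              ░
2024-08-23,Eve King,Toronto,2.20,8,alice52@example.com                ░
2024-08-14,Dave Taylor,Tokyo,15.71,9,hank2@example.com                ░
2024-07-03,Eve Hall,Sydney,41.06,10,dave48@example.com                ░
2024-10-27,Grace Jones,New York,19.69,11,carol4@example.com           ░
2024-12-02,Dave Jones,London,69.98,12,eve99@example.com               ░
2024-02-11,Grace Jones,London,97.17,13,carol58@example.com            ░
2024-03-01,Hank Smith,New York,76.61,14,bob22@example.com             ░
2024-10-01,Frank Lee,Sydney,65.77,15,hank66@example.com               ░
2024-11-08,Eve Smith,Mumbai,62.74,16,dave25@example.com               ░
2024-01-19,Frank Smith,Sydney,54.98,17,grace28@example.com            ░
2024-03-18,Eve King,Toronto,28.52,18,carol99@example.com              ░
2024-06-02,Grace Smith,Toronto,17.76,19,carol87@example.com           ░
2024-11-08,Hank Smith,London,45.14,20,hank7@example.com               ░
2024-10-23,Alice Lee,Paris,44.55,21,hank18@example.com                ░
2024-11-22,Ivy Jones,Toronto,64.12,22,bob54@example.com               ░
2024-04-08,Alice Jones,New York,62.60,23,frank2@example.com           ░
                                                                      ░
                                                                      ▼
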